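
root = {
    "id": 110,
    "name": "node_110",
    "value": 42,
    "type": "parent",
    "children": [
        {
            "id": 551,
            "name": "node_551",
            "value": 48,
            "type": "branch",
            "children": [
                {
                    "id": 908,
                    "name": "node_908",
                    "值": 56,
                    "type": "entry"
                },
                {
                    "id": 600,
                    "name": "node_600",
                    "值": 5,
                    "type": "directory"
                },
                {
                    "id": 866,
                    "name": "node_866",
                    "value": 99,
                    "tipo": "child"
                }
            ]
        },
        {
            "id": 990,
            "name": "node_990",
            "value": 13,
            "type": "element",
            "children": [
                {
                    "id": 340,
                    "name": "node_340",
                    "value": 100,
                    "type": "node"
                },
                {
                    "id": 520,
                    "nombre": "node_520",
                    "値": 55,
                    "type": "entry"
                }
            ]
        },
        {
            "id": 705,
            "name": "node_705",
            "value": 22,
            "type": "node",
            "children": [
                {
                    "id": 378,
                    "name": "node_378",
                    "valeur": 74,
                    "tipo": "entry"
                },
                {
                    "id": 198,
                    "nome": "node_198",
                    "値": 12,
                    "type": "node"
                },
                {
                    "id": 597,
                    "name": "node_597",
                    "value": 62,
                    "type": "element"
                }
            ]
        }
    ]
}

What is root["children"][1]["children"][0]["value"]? 100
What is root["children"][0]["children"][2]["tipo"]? "child"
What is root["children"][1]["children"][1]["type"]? "entry"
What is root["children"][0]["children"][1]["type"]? "directory"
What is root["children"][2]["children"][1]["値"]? 12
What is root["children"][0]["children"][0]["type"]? "entry"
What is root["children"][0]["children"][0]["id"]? 908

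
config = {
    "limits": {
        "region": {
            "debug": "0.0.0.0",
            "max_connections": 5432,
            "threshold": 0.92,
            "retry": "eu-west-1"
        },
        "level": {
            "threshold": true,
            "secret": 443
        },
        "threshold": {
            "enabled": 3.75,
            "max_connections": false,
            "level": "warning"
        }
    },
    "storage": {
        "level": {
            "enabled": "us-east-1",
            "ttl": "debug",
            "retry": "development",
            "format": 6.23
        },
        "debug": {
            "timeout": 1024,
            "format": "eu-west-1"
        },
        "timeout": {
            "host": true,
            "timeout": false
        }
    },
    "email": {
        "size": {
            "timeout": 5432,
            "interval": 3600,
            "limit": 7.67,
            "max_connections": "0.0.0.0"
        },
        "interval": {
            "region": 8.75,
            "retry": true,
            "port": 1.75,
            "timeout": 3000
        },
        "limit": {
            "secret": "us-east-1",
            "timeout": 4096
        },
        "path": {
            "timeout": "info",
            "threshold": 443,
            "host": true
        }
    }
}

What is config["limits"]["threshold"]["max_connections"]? False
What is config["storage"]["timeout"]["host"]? True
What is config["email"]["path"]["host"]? True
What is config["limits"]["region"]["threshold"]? 0.92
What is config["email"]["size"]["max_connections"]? "0.0.0.0"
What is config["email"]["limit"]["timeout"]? 4096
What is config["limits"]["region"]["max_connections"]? 5432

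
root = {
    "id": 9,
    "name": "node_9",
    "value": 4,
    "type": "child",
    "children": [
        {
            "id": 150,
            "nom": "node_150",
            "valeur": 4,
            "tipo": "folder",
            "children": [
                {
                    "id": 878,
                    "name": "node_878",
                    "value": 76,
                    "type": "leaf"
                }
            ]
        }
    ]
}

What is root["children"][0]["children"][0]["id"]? 878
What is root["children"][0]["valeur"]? 4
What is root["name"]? "node_9"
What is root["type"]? "child"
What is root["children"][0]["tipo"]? "folder"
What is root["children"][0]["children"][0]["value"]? 76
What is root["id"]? 9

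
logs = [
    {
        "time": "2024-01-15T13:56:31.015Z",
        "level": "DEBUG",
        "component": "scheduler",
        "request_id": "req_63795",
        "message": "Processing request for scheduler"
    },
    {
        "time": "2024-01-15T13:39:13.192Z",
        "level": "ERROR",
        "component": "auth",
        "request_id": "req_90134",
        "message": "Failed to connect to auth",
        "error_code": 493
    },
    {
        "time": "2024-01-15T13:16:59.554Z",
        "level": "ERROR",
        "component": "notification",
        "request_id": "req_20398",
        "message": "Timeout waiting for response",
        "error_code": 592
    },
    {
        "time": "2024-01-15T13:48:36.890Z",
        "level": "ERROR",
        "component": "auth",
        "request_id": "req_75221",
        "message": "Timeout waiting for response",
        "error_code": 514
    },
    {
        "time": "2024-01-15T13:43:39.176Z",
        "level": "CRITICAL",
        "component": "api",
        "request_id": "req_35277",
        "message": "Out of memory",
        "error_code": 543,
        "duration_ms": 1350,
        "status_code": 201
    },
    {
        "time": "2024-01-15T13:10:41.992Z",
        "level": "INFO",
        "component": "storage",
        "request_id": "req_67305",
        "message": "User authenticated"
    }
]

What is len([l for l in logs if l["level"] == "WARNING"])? 0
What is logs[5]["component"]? "storage"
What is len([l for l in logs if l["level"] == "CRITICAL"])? 1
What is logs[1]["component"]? "auth"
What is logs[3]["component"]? "auth"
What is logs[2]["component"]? "notification"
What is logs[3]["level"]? "ERROR"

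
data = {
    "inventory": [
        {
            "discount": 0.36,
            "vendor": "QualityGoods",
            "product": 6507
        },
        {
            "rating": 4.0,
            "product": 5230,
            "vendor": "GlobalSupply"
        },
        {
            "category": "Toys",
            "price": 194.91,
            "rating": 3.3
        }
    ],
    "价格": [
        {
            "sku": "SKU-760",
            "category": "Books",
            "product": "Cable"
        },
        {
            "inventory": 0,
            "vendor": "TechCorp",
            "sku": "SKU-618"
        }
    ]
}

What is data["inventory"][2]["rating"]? 3.3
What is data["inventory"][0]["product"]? 6507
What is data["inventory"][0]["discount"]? 0.36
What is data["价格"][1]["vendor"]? "TechCorp"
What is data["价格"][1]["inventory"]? 0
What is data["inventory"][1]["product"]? 5230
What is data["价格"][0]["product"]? "Cable"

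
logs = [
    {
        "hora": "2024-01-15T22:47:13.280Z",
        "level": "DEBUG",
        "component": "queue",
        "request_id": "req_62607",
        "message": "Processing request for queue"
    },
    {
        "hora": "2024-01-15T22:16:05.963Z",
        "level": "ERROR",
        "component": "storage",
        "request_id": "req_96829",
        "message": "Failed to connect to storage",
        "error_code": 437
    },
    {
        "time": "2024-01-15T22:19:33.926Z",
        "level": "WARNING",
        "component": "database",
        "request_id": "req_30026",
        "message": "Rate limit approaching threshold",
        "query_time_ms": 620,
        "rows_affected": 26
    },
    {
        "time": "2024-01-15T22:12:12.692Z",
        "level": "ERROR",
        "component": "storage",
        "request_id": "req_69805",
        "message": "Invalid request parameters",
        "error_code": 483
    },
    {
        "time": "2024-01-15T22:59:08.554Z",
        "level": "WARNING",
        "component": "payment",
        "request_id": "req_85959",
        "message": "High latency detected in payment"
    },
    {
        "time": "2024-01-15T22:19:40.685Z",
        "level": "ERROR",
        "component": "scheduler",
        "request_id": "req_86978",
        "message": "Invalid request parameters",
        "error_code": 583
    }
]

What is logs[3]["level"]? "ERROR"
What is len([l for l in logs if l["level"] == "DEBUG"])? 1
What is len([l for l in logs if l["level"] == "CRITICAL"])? 0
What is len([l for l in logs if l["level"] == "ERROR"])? 3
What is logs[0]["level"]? "DEBUG"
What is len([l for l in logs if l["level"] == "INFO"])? 0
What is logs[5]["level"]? "ERROR"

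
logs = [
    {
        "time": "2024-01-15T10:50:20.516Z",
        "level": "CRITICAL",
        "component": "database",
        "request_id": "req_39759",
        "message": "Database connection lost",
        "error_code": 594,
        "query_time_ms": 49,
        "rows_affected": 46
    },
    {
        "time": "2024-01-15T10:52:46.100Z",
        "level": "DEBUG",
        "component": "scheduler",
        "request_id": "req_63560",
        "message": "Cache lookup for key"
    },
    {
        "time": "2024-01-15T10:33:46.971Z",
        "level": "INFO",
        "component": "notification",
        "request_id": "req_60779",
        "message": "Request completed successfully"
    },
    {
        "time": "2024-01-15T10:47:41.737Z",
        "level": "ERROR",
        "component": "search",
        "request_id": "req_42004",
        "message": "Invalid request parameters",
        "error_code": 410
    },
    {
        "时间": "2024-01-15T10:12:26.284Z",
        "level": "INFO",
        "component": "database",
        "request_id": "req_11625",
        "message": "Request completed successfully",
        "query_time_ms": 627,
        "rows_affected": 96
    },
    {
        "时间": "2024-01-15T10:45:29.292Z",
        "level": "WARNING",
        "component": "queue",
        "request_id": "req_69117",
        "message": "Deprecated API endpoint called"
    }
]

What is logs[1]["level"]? "DEBUG"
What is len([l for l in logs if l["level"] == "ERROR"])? 1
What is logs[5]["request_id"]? "req_69117"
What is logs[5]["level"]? "WARNING"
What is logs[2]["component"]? "notification"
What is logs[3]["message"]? "Invalid request parameters"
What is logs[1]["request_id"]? "req_63560"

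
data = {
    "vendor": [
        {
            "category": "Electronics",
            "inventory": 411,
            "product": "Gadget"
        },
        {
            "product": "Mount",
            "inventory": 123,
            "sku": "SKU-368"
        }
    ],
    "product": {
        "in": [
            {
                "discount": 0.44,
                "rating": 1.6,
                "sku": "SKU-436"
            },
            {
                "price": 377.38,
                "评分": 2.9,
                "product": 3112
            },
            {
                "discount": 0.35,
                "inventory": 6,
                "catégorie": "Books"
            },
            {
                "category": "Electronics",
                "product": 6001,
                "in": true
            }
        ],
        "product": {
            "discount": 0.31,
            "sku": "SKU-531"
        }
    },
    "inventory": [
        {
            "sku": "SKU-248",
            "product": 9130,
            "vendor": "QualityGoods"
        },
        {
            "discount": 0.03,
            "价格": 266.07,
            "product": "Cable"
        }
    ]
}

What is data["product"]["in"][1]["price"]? 377.38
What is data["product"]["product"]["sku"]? "SKU-531"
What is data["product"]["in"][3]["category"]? "Electronics"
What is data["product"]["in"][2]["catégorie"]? "Books"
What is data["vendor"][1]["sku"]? "SKU-368"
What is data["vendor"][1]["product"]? "Mount"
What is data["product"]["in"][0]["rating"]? 1.6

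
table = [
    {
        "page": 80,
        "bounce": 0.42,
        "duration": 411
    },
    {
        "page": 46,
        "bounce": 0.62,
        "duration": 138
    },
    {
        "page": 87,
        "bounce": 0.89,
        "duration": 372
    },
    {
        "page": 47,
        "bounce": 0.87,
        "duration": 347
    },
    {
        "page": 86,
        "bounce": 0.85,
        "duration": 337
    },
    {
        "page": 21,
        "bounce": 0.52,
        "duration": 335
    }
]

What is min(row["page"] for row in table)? 21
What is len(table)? 6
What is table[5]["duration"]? 335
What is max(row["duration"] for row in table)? 411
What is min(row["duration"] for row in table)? 138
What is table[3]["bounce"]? 0.87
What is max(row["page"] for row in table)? 87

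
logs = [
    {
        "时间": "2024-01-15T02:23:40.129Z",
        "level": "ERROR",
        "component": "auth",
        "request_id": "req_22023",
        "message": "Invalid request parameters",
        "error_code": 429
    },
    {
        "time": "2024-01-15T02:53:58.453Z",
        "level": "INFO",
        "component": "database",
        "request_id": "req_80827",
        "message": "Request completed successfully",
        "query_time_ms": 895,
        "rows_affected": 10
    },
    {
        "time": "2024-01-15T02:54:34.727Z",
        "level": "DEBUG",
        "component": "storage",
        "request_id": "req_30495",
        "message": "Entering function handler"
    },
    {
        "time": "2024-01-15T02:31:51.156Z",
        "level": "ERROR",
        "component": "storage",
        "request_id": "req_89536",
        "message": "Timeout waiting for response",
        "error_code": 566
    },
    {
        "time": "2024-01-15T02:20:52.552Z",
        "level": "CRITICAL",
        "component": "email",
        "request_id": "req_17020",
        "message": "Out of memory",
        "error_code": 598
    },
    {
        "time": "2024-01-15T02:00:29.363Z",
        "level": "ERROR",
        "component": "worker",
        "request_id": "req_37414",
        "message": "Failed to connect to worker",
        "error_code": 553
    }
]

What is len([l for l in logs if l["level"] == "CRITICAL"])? 1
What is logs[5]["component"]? "worker"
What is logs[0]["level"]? "ERROR"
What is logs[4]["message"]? "Out of memory"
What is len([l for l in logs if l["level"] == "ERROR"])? 3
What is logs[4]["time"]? "2024-01-15T02:20:52.552Z"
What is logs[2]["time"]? "2024-01-15T02:54:34.727Z"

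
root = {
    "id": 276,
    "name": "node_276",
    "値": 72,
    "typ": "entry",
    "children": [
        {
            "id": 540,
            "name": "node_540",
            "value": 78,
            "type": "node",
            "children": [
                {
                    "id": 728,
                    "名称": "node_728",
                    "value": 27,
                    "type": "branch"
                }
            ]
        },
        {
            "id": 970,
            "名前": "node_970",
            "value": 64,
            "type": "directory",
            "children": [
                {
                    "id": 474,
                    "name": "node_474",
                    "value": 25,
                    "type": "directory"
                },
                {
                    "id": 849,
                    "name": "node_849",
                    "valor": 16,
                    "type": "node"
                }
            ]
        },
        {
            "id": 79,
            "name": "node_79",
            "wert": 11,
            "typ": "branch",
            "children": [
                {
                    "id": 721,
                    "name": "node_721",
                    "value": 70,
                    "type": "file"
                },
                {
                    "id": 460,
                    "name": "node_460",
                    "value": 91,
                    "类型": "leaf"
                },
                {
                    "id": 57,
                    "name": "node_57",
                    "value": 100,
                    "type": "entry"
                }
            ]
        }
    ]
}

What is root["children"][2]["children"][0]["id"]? 721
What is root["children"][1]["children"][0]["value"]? 25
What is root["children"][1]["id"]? 970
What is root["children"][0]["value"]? 78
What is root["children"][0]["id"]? 540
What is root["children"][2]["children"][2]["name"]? "node_57"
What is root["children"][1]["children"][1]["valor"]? 16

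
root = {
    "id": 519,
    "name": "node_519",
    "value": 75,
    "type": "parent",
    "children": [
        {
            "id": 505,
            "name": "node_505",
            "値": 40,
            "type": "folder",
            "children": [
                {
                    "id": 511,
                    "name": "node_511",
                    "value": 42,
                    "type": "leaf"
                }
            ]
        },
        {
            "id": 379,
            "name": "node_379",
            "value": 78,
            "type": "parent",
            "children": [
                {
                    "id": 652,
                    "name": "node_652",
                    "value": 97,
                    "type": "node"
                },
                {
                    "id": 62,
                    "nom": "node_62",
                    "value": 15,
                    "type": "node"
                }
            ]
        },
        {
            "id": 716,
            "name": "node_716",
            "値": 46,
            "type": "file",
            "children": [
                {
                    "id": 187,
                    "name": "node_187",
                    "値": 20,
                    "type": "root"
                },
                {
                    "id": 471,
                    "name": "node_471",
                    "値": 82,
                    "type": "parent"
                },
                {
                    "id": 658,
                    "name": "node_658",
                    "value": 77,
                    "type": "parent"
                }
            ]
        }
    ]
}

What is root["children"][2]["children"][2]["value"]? 77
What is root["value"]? 75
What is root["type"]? "parent"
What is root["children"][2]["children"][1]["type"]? "parent"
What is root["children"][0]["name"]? "node_505"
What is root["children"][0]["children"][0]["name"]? "node_511"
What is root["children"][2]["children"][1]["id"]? 471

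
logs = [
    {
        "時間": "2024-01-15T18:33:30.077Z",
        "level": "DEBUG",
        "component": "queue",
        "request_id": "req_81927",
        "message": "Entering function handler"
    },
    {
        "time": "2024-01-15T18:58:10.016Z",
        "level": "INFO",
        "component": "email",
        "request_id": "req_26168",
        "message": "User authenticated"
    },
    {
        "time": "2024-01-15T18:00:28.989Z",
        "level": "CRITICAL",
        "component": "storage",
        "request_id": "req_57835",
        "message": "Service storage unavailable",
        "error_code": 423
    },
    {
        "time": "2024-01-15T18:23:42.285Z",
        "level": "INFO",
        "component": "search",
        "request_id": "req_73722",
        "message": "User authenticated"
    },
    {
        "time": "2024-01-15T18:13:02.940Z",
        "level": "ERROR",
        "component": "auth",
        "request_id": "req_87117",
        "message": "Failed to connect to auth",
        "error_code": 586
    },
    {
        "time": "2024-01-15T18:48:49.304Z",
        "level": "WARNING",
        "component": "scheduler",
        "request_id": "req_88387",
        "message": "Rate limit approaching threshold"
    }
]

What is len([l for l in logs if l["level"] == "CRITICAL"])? 1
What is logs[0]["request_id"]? "req_81927"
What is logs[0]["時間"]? "2024-01-15T18:33:30.077Z"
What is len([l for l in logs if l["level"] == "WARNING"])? 1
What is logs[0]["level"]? "DEBUG"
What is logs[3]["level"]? "INFO"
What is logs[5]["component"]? "scheduler"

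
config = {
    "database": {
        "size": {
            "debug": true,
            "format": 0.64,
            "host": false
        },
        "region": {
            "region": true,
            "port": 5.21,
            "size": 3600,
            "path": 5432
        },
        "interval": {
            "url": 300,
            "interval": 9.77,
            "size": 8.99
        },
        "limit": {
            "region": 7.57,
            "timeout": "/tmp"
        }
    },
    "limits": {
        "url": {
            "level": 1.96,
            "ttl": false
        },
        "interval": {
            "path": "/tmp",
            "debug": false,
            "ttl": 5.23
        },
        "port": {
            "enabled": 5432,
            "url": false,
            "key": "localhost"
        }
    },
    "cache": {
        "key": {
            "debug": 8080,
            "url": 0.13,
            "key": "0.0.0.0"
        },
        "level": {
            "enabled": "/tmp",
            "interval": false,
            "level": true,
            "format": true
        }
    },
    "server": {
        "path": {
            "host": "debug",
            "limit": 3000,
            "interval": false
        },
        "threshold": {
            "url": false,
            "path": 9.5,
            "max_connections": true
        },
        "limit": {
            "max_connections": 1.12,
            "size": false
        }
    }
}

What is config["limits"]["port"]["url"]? False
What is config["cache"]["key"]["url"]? 0.13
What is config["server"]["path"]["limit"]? 3000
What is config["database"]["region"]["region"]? True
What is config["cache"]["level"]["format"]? True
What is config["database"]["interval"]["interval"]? 9.77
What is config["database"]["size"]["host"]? False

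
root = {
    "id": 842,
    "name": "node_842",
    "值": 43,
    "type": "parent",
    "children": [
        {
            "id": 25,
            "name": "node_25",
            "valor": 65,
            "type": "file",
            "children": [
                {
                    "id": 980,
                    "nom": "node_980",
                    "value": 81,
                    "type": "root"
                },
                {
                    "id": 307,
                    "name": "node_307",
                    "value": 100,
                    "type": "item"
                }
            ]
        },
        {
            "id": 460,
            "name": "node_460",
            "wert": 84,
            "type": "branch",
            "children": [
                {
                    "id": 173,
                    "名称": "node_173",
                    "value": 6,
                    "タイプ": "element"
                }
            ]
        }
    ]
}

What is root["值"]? 43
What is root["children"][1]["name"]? "node_460"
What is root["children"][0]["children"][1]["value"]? 100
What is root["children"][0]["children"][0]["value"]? 81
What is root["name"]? "node_842"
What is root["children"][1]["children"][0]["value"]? 6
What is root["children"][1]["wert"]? 84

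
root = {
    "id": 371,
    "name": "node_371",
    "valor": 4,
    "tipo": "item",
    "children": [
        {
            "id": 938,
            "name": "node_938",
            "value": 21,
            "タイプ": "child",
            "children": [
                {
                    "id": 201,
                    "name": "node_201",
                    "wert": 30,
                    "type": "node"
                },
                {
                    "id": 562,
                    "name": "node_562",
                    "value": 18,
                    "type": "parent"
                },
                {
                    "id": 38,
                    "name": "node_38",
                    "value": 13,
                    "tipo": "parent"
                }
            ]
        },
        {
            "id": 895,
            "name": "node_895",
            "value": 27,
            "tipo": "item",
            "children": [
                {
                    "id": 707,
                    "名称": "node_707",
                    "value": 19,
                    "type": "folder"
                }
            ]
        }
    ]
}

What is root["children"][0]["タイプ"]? "child"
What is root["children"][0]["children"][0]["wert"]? 30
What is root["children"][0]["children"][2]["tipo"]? "parent"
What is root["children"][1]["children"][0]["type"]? "folder"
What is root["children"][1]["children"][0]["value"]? 19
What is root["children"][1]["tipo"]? "item"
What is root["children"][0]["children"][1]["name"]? "node_562"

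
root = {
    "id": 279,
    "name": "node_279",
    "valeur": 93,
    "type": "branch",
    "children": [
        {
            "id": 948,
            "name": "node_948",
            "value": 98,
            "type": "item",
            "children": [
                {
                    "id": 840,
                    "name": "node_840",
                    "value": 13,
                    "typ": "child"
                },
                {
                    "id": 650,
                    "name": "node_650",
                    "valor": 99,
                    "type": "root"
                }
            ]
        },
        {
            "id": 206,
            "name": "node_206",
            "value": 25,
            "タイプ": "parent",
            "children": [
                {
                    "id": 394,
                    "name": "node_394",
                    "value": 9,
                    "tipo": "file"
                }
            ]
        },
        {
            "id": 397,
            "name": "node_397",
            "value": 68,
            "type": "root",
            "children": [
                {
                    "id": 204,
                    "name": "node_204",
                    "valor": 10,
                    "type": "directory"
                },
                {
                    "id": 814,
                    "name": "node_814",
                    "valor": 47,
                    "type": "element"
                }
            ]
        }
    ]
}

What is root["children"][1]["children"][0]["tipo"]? "file"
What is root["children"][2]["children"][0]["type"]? "directory"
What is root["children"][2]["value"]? 68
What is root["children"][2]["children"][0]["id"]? 204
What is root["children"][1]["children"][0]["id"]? 394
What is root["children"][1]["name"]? "node_206"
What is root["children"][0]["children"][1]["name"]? "node_650"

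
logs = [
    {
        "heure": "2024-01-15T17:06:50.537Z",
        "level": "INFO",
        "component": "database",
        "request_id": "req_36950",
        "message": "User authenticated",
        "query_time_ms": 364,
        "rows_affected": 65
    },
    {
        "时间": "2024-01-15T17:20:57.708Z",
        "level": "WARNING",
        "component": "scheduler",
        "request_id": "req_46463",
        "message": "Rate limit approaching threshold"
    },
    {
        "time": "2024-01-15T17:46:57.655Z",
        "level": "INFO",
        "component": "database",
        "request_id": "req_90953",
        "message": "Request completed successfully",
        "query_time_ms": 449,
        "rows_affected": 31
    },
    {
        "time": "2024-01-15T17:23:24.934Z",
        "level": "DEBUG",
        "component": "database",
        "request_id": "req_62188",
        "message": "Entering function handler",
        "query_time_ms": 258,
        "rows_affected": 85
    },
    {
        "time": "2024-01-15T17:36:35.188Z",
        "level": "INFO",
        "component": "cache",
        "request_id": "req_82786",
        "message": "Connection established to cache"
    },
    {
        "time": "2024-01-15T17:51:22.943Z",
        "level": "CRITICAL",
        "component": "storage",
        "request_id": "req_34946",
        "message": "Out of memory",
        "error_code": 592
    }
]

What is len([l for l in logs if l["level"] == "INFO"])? 3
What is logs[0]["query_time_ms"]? 364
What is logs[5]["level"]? "CRITICAL"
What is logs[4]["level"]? "INFO"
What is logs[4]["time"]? "2024-01-15T17:36:35.188Z"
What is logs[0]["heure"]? "2024-01-15T17:06:50.537Z"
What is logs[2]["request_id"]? "req_90953"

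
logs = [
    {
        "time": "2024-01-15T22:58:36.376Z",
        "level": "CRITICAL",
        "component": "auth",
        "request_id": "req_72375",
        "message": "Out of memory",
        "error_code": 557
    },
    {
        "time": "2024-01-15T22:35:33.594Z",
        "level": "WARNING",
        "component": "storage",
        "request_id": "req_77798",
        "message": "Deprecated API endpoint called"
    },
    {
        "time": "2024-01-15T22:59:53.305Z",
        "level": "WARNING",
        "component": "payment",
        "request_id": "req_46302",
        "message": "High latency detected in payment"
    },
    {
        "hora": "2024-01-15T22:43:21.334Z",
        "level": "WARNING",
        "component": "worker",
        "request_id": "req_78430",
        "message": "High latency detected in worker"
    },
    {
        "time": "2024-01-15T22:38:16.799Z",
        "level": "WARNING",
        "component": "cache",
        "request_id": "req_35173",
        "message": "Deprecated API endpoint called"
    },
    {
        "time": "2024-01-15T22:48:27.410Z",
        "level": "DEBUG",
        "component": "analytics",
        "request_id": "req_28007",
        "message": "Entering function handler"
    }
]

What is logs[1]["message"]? "Deprecated API endpoint called"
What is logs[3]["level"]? "WARNING"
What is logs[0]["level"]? "CRITICAL"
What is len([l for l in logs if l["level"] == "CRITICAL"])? 1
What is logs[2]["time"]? "2024-01-15T22:59:53.305Z"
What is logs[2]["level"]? "WARNING"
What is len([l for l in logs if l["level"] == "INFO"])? 0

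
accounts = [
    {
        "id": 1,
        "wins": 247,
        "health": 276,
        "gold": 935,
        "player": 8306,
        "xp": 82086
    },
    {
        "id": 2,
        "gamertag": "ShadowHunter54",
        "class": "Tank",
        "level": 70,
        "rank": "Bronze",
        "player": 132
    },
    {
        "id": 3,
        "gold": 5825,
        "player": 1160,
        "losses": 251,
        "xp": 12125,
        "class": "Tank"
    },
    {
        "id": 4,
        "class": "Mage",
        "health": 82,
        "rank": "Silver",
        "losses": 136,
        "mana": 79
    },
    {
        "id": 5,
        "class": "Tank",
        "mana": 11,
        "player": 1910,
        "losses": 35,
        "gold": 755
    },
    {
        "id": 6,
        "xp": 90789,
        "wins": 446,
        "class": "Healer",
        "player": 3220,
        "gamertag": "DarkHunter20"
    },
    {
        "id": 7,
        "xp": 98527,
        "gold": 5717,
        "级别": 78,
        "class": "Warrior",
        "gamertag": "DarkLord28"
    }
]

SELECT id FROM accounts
[1, 2, 3, 4, 5, 6, 7]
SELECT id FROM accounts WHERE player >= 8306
[1]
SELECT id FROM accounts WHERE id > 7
[]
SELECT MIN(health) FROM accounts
82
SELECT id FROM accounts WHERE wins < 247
[]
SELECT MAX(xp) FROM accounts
98527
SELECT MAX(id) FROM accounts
7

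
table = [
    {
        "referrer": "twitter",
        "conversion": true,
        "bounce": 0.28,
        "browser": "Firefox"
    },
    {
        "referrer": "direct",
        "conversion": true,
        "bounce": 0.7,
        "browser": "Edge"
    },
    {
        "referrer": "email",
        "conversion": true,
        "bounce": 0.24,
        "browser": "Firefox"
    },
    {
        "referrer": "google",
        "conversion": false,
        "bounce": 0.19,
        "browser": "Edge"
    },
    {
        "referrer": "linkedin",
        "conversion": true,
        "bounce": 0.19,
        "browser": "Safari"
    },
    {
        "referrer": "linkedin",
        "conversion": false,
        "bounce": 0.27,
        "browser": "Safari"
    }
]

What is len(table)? 6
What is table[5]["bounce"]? 0.27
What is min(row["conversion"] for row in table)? False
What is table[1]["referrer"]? "direct"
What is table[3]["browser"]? "Edge"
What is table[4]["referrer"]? "linkedin"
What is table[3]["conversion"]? False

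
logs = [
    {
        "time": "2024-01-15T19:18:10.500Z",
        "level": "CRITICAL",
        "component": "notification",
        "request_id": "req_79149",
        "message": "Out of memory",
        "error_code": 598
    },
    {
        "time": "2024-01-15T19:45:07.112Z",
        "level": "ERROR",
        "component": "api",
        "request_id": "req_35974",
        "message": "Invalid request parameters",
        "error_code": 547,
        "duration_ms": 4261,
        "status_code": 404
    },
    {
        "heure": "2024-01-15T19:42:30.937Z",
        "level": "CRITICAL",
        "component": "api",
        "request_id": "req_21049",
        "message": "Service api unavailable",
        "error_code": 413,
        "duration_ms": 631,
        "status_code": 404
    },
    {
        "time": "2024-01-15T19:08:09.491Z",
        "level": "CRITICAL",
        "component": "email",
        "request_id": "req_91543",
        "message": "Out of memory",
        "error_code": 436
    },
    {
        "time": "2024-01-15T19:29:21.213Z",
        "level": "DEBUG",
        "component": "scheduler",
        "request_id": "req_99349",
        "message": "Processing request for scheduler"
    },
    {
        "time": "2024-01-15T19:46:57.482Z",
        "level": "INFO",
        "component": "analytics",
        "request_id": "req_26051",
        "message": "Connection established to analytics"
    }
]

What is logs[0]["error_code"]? 598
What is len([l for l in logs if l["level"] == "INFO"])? 1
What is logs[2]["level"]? "CRITICAL"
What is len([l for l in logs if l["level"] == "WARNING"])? 0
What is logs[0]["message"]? "Out of memory"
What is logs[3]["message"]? "Out of memory"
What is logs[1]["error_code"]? 547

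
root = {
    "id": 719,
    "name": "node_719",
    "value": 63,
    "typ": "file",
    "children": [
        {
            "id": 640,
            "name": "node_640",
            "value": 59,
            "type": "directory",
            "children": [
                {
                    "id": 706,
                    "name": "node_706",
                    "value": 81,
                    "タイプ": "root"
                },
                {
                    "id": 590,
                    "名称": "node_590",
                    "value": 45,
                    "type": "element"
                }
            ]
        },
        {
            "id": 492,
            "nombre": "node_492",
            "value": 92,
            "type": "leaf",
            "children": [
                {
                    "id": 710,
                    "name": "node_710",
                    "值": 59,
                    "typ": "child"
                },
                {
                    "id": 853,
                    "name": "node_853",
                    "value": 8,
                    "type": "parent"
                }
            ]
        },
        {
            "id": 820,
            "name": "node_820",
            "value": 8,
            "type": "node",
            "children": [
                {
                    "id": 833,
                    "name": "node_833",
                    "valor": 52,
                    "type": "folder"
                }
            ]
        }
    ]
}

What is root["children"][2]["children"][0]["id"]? 833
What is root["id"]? 719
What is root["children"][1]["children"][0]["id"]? 710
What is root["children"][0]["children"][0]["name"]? "node_706"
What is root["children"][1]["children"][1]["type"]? "parent"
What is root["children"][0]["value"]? 59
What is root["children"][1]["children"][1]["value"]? 8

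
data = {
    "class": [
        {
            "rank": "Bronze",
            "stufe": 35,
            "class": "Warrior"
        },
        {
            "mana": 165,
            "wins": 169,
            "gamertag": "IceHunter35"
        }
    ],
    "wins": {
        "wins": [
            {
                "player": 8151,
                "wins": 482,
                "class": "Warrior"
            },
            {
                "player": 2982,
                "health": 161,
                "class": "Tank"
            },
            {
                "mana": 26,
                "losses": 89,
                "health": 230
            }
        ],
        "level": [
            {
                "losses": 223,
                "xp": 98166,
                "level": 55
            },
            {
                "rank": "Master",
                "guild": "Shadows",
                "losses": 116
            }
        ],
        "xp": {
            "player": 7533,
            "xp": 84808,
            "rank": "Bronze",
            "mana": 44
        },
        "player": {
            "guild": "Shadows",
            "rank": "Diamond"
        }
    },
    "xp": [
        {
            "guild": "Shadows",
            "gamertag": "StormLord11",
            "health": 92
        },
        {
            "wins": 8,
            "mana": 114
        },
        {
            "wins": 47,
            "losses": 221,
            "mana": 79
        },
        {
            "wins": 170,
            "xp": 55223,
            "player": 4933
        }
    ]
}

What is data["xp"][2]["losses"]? 221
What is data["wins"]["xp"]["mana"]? 44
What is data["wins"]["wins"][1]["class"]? "Tank"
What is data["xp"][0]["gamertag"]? "StormLord11"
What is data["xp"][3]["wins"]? 170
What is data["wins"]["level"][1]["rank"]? "Master"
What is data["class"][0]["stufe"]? 35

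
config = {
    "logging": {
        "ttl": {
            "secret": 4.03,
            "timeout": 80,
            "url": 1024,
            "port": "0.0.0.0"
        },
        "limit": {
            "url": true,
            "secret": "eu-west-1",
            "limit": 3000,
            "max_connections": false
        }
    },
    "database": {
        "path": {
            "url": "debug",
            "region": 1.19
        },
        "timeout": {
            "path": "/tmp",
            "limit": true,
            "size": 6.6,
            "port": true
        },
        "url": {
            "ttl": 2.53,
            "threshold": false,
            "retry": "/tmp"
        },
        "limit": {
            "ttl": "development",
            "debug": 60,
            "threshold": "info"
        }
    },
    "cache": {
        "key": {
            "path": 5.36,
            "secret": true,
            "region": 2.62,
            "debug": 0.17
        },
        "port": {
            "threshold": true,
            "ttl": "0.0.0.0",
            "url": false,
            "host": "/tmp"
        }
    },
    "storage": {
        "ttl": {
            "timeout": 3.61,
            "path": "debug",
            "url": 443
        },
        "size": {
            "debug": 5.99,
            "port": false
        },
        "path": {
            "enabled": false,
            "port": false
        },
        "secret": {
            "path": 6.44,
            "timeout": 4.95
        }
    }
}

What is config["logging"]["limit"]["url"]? True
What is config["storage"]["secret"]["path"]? 6.44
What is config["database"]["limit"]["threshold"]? "info"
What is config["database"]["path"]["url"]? "debug"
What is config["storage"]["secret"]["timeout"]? 4.95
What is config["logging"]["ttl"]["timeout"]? 80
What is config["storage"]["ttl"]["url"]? 443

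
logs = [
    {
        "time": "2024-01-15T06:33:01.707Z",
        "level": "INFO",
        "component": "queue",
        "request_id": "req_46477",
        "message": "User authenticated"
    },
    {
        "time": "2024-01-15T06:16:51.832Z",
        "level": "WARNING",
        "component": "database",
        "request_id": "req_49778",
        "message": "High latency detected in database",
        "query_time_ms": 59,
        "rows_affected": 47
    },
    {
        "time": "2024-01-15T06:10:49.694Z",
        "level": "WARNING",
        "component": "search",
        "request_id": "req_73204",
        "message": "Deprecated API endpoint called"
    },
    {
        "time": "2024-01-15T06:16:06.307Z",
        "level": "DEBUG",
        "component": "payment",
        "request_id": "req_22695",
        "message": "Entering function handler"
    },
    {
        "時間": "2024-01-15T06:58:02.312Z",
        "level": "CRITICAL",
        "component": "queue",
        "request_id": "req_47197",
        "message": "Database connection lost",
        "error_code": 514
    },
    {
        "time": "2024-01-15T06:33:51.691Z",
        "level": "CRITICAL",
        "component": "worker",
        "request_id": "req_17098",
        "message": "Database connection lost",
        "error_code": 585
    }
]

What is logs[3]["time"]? "2024-01-15T06:16:06.307Z"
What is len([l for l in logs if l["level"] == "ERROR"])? 0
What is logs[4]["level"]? "CRITICAL"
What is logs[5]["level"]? "CRITICAL"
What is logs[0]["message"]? "User authenticated"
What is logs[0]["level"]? "INFO"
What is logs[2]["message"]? "Deprecated API endpoint called"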